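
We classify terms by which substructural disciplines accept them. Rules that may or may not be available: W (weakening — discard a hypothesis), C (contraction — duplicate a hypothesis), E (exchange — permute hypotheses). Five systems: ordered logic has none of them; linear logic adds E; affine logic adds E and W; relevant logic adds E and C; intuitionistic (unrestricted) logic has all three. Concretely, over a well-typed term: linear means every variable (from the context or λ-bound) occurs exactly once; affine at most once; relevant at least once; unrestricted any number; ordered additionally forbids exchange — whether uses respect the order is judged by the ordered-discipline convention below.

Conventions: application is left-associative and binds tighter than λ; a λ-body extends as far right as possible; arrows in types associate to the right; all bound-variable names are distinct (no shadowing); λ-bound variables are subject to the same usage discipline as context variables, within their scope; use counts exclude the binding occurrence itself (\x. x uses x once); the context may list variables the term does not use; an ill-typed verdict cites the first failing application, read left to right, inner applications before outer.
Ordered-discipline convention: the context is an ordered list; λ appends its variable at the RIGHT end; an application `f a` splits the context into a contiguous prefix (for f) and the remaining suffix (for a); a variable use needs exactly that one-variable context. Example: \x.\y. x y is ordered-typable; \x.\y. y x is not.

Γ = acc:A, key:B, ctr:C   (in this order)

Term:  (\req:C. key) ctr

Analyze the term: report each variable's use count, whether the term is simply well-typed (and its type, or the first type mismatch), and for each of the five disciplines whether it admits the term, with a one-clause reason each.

usage: acc: 0, key: 1, ctr: 1, req (bound): 0
use order (left to right): key, ctr
typing: the term checks, with type B
ordered: ✗ — acc, req left unused
linear: ✗ — acc, req left unused
affine: ✓ — no duplicate uses among acc, key, ctr, req
relevant: ✗ — acc, req left unused
unrestricted: ✓ — typability at B is all that's needed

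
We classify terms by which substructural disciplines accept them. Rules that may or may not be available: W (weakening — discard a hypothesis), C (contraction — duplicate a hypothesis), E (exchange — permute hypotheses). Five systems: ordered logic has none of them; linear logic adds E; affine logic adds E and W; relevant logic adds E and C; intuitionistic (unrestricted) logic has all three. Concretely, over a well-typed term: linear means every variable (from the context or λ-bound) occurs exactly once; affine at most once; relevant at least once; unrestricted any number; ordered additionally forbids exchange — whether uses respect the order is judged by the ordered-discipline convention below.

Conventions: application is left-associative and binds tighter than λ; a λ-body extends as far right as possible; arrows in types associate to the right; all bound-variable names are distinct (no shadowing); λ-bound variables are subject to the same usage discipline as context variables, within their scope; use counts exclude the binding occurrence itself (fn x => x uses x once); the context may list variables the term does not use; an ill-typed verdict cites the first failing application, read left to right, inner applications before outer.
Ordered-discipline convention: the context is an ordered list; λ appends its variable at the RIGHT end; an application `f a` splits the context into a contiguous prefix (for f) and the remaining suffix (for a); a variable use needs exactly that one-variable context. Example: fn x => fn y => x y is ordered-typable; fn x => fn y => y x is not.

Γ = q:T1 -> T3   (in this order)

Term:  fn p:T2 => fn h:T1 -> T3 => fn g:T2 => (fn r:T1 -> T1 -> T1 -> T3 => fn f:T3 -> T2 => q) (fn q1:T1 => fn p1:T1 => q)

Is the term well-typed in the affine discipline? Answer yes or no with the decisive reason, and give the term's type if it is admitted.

no — needs contraction — q ×2
counts: q: 2, p (bound): 0, h (bound): 0, g (bound): 0, r (bound): 0, f (bound): 0, q1 (bound): 0, p1 (bound): 0
order of uses: q, q
typing: ✓ — T2 -> (T1 -> T3) -> T2 -> (T3 -> T2) -> T1 -> T3
all disciplines: ordered ✗, linear ✗, affine ✗, relevant ✗, unrestricted ✓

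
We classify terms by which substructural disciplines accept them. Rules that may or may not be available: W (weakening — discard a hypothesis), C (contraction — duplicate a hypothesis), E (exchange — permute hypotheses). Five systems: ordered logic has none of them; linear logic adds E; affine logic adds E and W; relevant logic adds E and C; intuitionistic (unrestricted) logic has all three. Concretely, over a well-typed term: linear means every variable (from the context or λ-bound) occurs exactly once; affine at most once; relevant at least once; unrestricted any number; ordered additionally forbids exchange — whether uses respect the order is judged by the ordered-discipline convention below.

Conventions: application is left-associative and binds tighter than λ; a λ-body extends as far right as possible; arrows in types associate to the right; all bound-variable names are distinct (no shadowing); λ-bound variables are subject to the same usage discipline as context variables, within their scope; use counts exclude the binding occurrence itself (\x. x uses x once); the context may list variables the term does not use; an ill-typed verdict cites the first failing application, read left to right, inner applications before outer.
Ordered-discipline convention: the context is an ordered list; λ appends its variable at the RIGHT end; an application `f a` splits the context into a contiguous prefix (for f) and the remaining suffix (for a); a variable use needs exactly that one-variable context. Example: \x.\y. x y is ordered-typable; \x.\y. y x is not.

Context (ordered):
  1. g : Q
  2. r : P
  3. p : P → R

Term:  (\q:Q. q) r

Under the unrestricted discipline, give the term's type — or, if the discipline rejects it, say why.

not well-typed under unrestricted — not simply typable
usage: g: 0; r: 1; p: 0; q (λ-bound): 1
left-to-right use order: q, r
typing: ill-typed: a function awaiting Q gets P
across the five disciplines: ordered ✗ · linear ✗ · affine ✗ · relevant ✗ · unrestricted ✗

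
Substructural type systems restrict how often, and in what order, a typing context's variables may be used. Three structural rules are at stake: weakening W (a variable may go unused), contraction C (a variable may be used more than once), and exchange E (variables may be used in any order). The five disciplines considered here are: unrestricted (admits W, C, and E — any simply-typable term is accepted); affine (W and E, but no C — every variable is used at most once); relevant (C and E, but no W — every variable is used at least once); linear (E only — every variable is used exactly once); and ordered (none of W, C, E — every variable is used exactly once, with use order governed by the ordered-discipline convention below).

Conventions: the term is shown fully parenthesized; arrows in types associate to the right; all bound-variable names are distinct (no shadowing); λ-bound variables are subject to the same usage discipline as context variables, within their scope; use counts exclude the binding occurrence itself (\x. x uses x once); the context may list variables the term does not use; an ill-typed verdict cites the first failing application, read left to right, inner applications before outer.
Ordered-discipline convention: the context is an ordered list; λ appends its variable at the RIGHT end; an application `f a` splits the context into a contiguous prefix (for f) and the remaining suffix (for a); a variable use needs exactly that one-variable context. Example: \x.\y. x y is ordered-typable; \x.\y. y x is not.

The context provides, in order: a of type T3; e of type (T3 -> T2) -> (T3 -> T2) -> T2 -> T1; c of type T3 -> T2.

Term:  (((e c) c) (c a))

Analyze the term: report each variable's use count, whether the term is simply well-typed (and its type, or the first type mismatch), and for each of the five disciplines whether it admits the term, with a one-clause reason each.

variable uses: a=1, e=1, c=3
use order (left to right): e, c, c, c, a
typing: ✓ — T1
ordered: ✗, needs contraction — c ×3
linear: ✗, needs contraction — c ×3
affine: ✗, needs contraction — c ×3
relevant: ✓, at least one use each (a, e, c)
unrestricted: ✓, typability at T1 is all that's needed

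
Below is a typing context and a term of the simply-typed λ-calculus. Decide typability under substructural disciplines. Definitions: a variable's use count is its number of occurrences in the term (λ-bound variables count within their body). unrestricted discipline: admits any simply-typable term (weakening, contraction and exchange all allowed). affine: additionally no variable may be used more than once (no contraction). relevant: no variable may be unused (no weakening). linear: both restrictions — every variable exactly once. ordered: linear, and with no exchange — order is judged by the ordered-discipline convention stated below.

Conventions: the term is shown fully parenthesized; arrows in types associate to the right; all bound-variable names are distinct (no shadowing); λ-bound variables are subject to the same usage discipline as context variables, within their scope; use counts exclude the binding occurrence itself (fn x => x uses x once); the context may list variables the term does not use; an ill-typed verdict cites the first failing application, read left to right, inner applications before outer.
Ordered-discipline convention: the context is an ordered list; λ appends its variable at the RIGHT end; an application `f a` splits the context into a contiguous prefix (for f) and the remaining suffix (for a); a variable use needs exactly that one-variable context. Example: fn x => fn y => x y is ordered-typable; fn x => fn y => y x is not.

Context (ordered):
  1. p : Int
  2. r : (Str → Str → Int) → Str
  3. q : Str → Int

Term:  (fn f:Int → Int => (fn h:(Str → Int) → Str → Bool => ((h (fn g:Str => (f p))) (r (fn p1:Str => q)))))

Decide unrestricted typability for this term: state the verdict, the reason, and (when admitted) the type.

yes — typability at (Int → Int) → ((Str → Int) → Str → Bool) → Bool is all that's needed; term : (Int → Int) → ((Str → Int) → Str → Bool) → Bool
counts: p ×1; r ×1; q ×1; f (bound) ×1; h (bound) ×1; g (bound) ×0; p1 (bound) ×0
uses in reading order: h, f, p, r, q
typing: ✓ — (Int → Int) → ((Str → Int) → Str → Bool) → Bool
per-discipline verdicts: ordered ✗; linear ✗; affine ✓; relevant ✗; unrestricted ✓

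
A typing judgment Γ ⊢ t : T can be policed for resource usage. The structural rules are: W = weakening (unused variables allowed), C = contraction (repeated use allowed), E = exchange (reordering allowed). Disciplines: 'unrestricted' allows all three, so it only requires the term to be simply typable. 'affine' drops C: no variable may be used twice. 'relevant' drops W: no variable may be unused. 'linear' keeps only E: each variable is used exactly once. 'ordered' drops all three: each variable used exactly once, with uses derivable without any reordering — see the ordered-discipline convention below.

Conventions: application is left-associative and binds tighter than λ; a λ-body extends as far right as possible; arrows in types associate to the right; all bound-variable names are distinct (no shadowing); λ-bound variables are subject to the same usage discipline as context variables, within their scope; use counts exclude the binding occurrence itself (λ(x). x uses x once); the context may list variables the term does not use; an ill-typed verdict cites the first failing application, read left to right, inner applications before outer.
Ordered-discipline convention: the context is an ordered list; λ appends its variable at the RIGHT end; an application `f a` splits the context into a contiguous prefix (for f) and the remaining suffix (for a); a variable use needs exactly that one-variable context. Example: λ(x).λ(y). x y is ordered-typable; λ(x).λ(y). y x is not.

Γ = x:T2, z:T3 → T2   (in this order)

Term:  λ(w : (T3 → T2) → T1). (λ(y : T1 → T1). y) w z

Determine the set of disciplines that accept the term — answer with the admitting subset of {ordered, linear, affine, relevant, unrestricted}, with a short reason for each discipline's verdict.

admitting disciplines: none
counts: x ×0, z ×1, w (λ-bound) ×1, y (λ-bound) ×1
order of uses: y, w, z
typing: ill-typed: an argument (T3 → T2) → T1 mismatches the expected T1 → T1
ordered: ✗ — the type mismatch rejects it
linear: ✗ — not simply typable
affine: ✗ — fails simple typing
relevant: ✗ — a type mismatch blocks all five
unrestricted: ✗ — the type mismatch rejects it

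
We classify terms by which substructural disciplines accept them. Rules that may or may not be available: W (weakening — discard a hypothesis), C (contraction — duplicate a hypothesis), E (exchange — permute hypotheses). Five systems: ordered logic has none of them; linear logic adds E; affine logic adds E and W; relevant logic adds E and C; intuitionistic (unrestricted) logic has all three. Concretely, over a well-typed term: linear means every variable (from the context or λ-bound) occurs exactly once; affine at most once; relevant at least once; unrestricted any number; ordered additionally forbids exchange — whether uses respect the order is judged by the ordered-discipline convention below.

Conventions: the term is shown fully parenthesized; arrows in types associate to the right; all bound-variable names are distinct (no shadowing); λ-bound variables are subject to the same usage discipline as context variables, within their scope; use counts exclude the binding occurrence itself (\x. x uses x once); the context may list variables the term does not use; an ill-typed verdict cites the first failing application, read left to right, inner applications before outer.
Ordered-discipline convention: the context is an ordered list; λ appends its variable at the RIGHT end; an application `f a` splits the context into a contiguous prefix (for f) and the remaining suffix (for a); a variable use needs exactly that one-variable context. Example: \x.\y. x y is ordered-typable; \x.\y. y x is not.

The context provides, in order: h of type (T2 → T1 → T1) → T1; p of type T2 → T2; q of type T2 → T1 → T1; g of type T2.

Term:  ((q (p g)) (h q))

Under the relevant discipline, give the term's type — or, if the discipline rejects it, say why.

term : T1
usage: h=1; p=1; q=2; g=1
order of uses: q, p, g, h, q
typing: ✓ — T1
summary: ordered ✗; linear ✗; affine ✗; relevant ✓; unrestricted ✓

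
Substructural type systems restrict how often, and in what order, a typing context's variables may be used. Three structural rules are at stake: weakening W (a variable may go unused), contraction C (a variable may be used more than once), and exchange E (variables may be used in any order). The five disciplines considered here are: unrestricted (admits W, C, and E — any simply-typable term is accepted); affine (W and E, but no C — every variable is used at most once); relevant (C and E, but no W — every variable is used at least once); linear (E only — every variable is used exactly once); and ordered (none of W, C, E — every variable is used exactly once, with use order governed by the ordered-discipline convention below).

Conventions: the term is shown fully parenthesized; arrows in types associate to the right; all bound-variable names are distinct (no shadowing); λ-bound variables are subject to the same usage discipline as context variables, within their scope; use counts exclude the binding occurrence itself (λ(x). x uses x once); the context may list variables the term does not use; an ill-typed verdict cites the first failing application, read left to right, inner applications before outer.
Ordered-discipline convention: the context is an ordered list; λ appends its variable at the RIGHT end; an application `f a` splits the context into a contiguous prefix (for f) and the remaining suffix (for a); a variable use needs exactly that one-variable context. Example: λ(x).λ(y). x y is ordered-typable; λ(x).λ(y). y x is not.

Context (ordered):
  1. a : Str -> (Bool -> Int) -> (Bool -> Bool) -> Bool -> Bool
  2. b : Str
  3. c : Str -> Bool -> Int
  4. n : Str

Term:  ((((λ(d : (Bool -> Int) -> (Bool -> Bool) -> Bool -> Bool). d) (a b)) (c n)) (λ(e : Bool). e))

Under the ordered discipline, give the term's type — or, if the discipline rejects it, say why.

term : Bool -> Bool
use counts: a=1; b=1; c=1; n=1; d (bound)=1; e (bound)=1
use order (left to right): d, a, b, c, n, e
typing: ✓ — Bool -> Bool
per-discipline verdicts: ordered ✓; linear ✓; affine ✓; relevant ✓; unrestricted ✓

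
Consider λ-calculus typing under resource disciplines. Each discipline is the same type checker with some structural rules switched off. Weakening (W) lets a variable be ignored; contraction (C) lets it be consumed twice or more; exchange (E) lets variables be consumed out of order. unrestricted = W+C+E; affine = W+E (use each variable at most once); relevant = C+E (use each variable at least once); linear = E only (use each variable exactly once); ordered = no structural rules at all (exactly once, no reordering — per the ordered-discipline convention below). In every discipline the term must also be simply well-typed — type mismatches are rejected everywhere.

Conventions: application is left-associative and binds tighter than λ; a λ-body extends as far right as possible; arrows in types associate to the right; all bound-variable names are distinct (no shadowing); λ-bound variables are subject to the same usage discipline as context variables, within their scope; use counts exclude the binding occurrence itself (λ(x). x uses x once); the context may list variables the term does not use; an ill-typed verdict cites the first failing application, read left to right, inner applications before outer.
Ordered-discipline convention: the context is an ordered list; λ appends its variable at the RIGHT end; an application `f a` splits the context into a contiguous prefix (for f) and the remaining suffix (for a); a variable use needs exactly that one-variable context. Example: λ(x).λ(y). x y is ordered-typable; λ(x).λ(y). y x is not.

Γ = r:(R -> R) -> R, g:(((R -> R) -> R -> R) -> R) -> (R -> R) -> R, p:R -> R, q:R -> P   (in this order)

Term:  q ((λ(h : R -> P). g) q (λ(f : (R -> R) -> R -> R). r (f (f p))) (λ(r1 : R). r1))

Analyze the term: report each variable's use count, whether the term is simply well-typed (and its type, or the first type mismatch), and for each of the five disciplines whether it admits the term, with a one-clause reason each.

variable uses: r: 1, g: 1, p: 1, q: 2, h (bound): 0, f (bound): 2, r1 (bound): 1
use order (left to right): q, g, q, r, f, f, p, r1
typing: well-typed — term : P
ordered: ✗ — uses contraction: q ×2, f ×2; h left unused
linear: ✗ — uses contraction: q ×2, f ×2; h left unused
affine: ✗ — uses contraction: q ×2, f ×2
relevant: ✗ — h left unused
unrestricted: ✓ — type-checks (P) and nothing is barred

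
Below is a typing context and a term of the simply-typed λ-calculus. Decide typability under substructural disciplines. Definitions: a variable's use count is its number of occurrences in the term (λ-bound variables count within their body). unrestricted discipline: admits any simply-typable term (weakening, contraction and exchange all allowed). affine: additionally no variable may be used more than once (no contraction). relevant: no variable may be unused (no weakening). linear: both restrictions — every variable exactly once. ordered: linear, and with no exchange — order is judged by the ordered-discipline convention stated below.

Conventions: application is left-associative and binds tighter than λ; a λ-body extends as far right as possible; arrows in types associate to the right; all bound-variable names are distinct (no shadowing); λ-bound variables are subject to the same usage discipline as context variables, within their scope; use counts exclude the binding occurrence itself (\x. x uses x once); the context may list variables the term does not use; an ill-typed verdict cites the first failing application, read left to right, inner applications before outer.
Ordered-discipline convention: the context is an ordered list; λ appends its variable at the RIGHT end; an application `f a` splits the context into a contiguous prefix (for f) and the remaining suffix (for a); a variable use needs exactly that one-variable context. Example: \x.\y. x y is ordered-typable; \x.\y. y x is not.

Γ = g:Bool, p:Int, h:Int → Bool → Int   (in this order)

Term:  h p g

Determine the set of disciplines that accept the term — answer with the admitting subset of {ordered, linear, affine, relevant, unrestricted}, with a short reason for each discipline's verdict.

accepted by: linear, affine, relevant, unrestricted
use counts: g=1; p=1; h=1
order of uses: h, p, g
typing: the term checks, with type Int
ordered ✗ (needs exchange: uses follow h, p, g)
linear ✓ (single use per variable (g, p, h))
affine ✓ (none of g, p, h used more than once)
relevant ✓ (every one of g, p, h appears)
unrestricted ✓ (simply typable at Int; W, C, E all held)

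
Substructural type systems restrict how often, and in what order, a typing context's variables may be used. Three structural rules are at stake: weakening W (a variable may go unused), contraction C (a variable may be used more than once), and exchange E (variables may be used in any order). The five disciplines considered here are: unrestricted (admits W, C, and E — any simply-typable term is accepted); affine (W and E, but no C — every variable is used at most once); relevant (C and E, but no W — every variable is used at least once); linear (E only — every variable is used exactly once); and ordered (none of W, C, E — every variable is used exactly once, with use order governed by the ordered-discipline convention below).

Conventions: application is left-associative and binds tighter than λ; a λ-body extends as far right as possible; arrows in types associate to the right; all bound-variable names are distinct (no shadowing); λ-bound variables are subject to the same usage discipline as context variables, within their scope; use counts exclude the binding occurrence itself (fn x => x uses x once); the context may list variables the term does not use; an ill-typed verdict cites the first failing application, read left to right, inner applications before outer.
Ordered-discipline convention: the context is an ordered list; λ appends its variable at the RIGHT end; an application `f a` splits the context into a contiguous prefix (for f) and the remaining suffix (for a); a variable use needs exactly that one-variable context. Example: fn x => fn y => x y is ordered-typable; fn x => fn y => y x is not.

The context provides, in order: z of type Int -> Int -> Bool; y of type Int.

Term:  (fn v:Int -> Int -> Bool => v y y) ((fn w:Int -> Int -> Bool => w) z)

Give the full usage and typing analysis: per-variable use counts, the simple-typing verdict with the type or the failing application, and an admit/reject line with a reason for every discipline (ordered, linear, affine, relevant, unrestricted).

variable uses: z=1; y=2; v [bound]=1; w [bound]=1
uses in reading order: v, y, y, w, z
typing: the term checks, with type Bool
ordered ✗ (uses contraction: y ×2)
linear ✗ (uses contraction: y ×2)
affine ✗ (uses contraction: y ×2)
relevant ✓ (every one of z, y, v, w appears)
unrestricted ✓ (simply typable at Bool; W, C, E all held)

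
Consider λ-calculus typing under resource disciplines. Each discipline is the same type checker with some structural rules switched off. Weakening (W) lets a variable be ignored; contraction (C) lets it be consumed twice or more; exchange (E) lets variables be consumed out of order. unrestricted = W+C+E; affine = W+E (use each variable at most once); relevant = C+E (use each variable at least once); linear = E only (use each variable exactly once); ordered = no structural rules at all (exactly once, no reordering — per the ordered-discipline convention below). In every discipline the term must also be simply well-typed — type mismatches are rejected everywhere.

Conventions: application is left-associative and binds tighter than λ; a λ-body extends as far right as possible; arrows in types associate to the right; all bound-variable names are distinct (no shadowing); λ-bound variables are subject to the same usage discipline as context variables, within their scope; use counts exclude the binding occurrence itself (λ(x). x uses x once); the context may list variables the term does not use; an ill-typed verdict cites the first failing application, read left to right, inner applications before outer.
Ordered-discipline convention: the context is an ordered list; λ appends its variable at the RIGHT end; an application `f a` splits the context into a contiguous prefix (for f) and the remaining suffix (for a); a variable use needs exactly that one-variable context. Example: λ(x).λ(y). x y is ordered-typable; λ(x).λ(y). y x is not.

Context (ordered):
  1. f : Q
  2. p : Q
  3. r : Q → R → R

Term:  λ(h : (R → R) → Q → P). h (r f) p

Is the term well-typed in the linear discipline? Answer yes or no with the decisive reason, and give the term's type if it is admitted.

yes — each of f, p, r, h used exactly once; term : ((R → R) → Q → P) → P
usage: f: 1, p: 1, r: 1, h [bound]: 1
order of uses: h, r, f, p
typing: well-typed at ((R → R) → Q → P) → P
summary: ordered ✗ | linear ✓ | affine ✓ | relevant ✓ | unrestricted ✓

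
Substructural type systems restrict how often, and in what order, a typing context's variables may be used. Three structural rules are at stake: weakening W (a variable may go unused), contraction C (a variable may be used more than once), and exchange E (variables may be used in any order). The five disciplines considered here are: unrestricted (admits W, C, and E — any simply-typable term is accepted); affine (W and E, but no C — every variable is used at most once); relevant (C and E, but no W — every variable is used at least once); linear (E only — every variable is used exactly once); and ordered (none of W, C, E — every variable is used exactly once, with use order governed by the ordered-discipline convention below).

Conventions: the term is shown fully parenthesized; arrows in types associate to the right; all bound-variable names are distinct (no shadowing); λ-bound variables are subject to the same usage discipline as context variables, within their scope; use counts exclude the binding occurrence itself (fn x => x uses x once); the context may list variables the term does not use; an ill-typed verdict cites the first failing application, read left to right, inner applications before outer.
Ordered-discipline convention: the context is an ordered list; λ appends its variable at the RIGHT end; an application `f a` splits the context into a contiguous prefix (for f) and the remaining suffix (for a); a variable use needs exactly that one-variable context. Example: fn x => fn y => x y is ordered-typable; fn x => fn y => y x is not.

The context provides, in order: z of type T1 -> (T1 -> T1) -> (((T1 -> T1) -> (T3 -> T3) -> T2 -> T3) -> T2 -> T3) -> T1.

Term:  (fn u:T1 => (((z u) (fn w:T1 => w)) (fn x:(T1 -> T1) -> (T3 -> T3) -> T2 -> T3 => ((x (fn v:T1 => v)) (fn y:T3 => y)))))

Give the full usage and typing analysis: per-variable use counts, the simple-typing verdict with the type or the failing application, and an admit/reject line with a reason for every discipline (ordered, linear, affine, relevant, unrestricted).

usage: z: 1; u [bound]: 1; w [bound]: 1; x [bound]: 1; v [bound]: 1; y [bound]: 1
uses in reading order: z, u, w, x, v, y
typing: well-typed at T1 -> T1
ordered: ✓ — single-use (z, u, w, x, v, y), ordered derivation ok
linear: ✓ — each of z, u, w, x, v, y used exactly once
affine: ✓ — at most one use each (z, u, w, x, v, y)
relevant: ✓ — none of z, u, w, x, v, y goes unused
unrestricted: ✓ — type-checks (T1 -> T1) and nothing is barred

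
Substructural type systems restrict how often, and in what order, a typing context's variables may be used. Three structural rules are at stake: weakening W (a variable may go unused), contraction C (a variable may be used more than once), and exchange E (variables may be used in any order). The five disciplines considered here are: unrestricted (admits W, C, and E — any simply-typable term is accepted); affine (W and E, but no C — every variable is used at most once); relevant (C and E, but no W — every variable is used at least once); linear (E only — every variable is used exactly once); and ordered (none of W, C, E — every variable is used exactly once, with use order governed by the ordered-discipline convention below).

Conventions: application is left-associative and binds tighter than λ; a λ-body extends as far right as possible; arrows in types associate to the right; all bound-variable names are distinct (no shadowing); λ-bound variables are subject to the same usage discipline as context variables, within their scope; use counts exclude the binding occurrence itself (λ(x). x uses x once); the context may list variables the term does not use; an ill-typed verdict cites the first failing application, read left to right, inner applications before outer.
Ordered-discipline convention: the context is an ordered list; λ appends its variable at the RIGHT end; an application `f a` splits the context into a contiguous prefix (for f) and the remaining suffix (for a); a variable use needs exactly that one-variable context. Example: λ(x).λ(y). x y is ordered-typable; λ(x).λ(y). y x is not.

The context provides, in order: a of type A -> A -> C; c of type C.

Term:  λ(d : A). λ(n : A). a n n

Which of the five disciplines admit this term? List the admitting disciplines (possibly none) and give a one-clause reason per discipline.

admitted by: unrestricted
use counts: a: 1×; c: 0×; d [bound]: 0×; n [bound]: 2×
order of uses: a, n, n
typing: the term checks, with type A -> A -> C
ordered: ✗ — repeated use of n ×2; c, d never used (weakening)
linear: ✗ — repeated use of n ×2; c, d never used (weakening)
affine: ✗ — repeated use of n ×2
relevant: ✗ — c, d never used (weakening)
unrestricted: ✓ — typability at A -> A -> C is all that's needed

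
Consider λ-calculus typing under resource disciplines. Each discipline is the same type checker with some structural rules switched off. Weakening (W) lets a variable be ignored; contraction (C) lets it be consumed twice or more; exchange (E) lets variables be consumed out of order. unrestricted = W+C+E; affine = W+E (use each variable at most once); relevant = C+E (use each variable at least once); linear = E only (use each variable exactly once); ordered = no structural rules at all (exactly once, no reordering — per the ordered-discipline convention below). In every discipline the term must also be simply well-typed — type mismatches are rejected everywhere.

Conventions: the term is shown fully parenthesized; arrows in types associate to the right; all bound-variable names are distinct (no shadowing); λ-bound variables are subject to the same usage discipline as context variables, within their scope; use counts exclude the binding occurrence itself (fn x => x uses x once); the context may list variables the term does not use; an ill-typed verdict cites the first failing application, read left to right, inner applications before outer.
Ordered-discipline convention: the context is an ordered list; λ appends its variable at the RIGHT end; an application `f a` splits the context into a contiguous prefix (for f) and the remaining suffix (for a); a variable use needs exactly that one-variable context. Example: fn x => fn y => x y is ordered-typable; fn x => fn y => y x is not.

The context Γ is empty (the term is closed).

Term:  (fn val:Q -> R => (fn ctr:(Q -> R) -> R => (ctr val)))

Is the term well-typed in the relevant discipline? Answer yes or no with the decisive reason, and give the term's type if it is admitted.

yes — at least one use each (val, ctr); term : (Q -> R) -> ((Q -> R) -> R) -> R
variable uses: val (λ-bound) ×1, ctr (λ-bound) ×1
use order (left to right): ctr, val
typing: ✓ — (Q -> R) -> ((Q -> R) -> R) -> R
across the five disciplines: ordered ✗ · linear ✓ · affine ✓ · relevant ✓ · unrestricted ✓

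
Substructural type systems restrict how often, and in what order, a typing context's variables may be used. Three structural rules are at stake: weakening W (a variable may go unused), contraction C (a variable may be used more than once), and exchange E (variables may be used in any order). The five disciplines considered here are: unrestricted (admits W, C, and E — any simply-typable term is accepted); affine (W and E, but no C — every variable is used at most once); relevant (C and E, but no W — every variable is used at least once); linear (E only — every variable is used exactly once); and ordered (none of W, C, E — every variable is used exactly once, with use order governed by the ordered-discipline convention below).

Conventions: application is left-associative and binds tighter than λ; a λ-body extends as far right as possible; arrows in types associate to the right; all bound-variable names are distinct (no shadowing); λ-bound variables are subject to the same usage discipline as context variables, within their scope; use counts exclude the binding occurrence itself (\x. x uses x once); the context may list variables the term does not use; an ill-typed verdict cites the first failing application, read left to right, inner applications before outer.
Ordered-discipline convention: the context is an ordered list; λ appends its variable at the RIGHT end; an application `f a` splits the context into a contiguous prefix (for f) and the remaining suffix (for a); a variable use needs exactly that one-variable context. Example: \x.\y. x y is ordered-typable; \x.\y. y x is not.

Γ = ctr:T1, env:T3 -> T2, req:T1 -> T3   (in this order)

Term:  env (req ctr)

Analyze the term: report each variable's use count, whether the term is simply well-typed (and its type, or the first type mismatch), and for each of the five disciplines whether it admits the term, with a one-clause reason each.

variable uses: ctr=1, env=1, req=1
uses in reading order: env, req, ctr
typing: the term checks, with type T2
ordered: ✗ — needs exchange: uses follow env, req, ctr
linear: ✓ — single use per variable (ctr, env, req)
affine: ✓ — no duplicate uses among ctr, env, req
relevant: ✓ — at least one use each (ctr, env, req)
unrestricted: ✓ — well-typed at T2; no restrictions here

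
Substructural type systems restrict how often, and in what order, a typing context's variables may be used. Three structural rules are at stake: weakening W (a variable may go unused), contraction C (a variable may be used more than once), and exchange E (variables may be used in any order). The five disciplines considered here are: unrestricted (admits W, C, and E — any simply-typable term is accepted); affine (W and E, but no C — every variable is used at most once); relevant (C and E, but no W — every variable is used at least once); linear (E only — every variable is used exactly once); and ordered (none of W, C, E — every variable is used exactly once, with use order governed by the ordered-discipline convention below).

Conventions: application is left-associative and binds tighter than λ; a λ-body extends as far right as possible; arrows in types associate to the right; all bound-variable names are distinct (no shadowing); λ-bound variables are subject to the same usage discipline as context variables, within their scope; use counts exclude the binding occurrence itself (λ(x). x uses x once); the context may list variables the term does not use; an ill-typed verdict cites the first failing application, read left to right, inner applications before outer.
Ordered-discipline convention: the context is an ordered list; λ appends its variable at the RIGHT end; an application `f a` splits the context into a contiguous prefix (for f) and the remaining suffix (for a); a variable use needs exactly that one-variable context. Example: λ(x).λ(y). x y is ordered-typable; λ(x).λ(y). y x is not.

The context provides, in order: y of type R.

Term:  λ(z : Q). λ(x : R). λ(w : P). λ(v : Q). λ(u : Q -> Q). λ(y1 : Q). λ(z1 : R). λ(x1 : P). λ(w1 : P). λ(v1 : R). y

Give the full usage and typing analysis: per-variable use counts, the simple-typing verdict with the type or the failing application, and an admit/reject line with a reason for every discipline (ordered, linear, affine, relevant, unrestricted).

variable uses: y=1; z [bound]=0; x [bound]=0; w [bound]=0; v [bound]=0; u [bound]=0; y1 [bound]=0; z1 [bound]=0; x1 [bound]=0; w1 [bound]=0; v1 [bound]=0
left-to-right use order: y
typing: the term checks, with type Q -> R -> P -> Q -> (Q -> Q) -> Q -> R -> P -> P -> R -> R
ordered: ✗, needs weakening: z, x, w, v, u, y1, z1, x1, w1, v1 unused
linear: ✗, needs weakening: z, x, w, v, u, y1, z1, x1, w1, v1 unused
affine: ✓, y, z, x, w, v, u, y1, z1, x1, w1, v1: no repeats, contraction unneeded
relevant: ✗, needs weakening: z, x, w, v, u, y1, z1, x1, w1, v1 unused
unrestricted: ✓, type-checks (Q -> R -> P -> Q -> (Q -> Q) -> Q -> R -> P -> P -> R -> R) and nothing is barred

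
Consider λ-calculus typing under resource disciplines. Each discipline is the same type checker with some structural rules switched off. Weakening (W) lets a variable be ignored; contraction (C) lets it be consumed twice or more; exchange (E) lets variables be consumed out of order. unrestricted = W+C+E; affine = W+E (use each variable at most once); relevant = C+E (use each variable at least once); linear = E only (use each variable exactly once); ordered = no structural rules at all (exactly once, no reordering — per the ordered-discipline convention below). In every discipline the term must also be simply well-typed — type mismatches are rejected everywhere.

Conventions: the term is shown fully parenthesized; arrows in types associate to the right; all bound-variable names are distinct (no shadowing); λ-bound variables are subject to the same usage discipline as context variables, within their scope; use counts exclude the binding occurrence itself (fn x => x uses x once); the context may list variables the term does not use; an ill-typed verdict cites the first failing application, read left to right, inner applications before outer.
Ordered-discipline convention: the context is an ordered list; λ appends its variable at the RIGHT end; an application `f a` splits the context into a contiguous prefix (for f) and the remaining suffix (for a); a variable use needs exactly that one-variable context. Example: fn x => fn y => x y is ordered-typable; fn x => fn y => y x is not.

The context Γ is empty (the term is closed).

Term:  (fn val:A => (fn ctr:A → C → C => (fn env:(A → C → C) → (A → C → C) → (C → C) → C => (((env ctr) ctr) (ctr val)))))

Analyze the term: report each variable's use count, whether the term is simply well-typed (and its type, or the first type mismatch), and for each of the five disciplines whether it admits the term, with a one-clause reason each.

usage: val (bound)=1; ctr (bound)=3; env (bound)=1
use order (left to right): env, ctr, ctr, ctr, val
typing: ✓ — A → (A → C → C) → ((A → C → C) → (A → C → C) → (C → C) → C) → C
ordered: ✗, uses contraction: ctr ×3
linear: ✗, uses contraction: ctr ×3
affine: ✗, uses contraction: ctr ×3
relevant: ✓, none of val, ctr, env goes unused
unrestricted: ✓, simply typable at A → (A → C → C) → ((A → C → C) → (A → C → C) → (C → C) → C) → C; W, C, E all held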